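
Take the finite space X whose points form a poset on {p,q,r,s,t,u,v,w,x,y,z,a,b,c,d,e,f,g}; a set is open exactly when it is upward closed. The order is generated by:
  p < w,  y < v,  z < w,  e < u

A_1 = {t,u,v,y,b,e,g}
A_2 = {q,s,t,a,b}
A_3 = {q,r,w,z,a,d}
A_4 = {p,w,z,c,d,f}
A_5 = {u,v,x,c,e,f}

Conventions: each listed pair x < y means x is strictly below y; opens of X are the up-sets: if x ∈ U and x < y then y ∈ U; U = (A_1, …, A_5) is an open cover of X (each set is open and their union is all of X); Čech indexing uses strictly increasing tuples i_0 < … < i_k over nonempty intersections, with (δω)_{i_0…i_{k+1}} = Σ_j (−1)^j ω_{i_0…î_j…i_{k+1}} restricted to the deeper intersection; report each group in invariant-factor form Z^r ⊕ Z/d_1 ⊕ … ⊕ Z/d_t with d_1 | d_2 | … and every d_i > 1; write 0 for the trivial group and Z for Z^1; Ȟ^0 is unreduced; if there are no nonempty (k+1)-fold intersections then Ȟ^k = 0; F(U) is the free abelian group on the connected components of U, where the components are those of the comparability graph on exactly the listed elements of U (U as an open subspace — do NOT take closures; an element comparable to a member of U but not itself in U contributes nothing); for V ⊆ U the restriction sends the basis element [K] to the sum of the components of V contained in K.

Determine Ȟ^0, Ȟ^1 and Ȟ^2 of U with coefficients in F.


Ȟ^0 = Z^14,  Ȟ^1 = 0,  Ȟ^2 = 0

cover nerve:
  A12={t,b} A15={u,v,e} A23={q,a} A34={w,z,d} A45={c,f}
components per intersection:
  A1: {t} {u,e} {v,y} {b} {g}
  A2: {q} {s} {t} {a} {b}
  A3: {q} {r} {w,z} {a} {d}
  A4: {p,w,z} {c} {d} {f}
  A5: {u,e} {v} {x} {c} {f}
  A12: {t} {b}
  A15: {u,e} {v}
  A23: {q} {a}
  A34: {w,z} {d}
  A45: {c} {f}
C dims 24,10; δ0: rk 10, SNF 1^10
Ȟ^0: (24−10)−0=14 ⇒ Z^14
Ȟ^1: (10−0)−10=0 ⇒ 0
Ȟ^2: (0−0)−0=0 ⇒ 0


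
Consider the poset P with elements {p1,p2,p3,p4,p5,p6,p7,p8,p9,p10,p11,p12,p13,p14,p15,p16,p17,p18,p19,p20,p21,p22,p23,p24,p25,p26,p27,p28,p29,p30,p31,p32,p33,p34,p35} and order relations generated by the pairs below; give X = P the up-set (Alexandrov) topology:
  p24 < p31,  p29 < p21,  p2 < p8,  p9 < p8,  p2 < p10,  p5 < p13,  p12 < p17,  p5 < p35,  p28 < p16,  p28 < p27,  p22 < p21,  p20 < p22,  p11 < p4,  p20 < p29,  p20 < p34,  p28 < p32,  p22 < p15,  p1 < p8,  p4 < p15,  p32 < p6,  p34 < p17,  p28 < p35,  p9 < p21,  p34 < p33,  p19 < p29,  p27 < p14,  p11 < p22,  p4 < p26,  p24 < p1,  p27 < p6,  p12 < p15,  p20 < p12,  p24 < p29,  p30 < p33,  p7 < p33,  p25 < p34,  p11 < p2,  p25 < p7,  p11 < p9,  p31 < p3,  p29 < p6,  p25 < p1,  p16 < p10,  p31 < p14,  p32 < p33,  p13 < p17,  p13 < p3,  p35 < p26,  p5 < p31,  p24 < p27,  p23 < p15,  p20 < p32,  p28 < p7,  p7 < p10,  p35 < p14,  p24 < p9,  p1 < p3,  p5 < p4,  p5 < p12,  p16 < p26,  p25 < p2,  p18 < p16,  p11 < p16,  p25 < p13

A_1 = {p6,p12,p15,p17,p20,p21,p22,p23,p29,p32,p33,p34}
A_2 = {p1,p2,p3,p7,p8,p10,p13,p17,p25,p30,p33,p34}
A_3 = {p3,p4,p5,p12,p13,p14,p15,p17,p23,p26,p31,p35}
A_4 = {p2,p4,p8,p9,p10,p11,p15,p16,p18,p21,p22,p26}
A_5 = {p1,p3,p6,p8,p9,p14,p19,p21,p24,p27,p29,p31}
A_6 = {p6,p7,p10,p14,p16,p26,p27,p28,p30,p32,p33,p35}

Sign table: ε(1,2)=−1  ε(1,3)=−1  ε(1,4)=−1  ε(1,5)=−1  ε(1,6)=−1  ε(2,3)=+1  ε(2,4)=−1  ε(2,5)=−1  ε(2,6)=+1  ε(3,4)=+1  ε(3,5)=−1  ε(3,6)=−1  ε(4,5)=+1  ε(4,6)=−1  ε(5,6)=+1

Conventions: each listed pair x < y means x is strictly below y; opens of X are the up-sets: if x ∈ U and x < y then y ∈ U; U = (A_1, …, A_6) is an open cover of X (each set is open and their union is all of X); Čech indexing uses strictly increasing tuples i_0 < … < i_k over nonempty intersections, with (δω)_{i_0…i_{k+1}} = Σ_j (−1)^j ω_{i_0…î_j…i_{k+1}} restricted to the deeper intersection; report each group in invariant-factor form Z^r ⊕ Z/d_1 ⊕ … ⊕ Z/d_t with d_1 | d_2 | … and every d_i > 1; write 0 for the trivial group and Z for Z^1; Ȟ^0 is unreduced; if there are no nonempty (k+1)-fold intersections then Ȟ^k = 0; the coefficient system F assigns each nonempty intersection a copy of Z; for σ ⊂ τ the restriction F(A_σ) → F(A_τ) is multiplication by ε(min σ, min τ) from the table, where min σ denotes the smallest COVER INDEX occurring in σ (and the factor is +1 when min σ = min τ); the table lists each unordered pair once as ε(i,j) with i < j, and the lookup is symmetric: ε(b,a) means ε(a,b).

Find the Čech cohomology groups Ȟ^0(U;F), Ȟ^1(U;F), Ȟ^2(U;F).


nerve of the cover:
  A12={p17,p33,p34} A13={p12,p15,p17,p23} A14={p15,p21,p22} A15={p6,p21,p29} A16={p6,p32,p33} A23={p3,p13,p17} A24={p2,p8,p10} A25={p1,p3,p8} A26={p7,p10,p30,p33} A34={p4,p15,p26} A35={p3,p14,p31} A36={p14,p26,p35} A45={p8,p9,p21} A46={p10,p16,p26} A56={p6,p14,p27}
  A123={p17} A126={p33} A134={p15} A145={p21} A156={p6} A235={p3} A245={p8} A246={p10} A346={p26} A356={p14}
C dims 6,15,10; δ0: rk 6, SNF 1^5·2; δ1: rk 9, SNF 1^9
Ȟ^0 = (6 − 6) − 0 = 0, so Ȟ^0 ≅ 0
Ȟ^1 = (15 − 9) − 6 = 0 plus torsion [2], so Ȟ^1 ≅ Z/2
Ȟ^2 = (10 − 0) − 9 = 1, so Ȟ^2 ≅ Z

Ȟ^0 = 0, Ȟ^1 = Z/2, Ȟ^2 = Z


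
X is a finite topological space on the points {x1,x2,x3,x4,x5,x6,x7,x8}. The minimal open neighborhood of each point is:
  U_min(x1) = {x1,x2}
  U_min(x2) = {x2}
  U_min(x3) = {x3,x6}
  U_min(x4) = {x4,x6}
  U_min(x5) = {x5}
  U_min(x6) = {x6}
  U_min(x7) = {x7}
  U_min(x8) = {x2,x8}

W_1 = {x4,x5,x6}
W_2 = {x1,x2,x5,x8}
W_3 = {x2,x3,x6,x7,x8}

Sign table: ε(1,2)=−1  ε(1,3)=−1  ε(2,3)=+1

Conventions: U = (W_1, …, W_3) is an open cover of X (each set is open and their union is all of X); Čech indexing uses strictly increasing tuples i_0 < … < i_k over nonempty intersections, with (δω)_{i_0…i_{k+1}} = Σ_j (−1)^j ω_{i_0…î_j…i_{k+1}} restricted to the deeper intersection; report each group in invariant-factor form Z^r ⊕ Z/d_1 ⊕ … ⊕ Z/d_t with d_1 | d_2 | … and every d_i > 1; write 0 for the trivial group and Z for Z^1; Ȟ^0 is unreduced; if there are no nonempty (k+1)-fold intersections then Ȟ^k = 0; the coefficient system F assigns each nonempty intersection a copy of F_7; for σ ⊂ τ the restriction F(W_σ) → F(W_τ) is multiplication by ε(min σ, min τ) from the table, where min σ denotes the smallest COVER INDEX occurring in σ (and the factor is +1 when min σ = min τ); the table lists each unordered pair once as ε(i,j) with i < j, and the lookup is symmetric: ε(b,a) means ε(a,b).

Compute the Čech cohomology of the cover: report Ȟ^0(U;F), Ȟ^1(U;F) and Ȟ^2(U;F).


intersection data:
  W12={x5} W13={x6} W23={x2,x8}
C dims 3,3; δ0: rk_F7 2
Ȟ^0 = (3 − 2) − 0 = 1, so Ȟ^0 ≅ Z/7
Ȟ^1 = (3 − 0) − 2 = 1, so Ȟ^1 ≅ Z/7
Ȟ^2 = (0 − 0) − 0 = 0, so Ȟ^2 ≅ 0

Ȟ^0(U;F) ≅ Z/7, Ȟ^1(U;F) ≅ Z/7 and Ȟ^2(U;F) ≅ 0


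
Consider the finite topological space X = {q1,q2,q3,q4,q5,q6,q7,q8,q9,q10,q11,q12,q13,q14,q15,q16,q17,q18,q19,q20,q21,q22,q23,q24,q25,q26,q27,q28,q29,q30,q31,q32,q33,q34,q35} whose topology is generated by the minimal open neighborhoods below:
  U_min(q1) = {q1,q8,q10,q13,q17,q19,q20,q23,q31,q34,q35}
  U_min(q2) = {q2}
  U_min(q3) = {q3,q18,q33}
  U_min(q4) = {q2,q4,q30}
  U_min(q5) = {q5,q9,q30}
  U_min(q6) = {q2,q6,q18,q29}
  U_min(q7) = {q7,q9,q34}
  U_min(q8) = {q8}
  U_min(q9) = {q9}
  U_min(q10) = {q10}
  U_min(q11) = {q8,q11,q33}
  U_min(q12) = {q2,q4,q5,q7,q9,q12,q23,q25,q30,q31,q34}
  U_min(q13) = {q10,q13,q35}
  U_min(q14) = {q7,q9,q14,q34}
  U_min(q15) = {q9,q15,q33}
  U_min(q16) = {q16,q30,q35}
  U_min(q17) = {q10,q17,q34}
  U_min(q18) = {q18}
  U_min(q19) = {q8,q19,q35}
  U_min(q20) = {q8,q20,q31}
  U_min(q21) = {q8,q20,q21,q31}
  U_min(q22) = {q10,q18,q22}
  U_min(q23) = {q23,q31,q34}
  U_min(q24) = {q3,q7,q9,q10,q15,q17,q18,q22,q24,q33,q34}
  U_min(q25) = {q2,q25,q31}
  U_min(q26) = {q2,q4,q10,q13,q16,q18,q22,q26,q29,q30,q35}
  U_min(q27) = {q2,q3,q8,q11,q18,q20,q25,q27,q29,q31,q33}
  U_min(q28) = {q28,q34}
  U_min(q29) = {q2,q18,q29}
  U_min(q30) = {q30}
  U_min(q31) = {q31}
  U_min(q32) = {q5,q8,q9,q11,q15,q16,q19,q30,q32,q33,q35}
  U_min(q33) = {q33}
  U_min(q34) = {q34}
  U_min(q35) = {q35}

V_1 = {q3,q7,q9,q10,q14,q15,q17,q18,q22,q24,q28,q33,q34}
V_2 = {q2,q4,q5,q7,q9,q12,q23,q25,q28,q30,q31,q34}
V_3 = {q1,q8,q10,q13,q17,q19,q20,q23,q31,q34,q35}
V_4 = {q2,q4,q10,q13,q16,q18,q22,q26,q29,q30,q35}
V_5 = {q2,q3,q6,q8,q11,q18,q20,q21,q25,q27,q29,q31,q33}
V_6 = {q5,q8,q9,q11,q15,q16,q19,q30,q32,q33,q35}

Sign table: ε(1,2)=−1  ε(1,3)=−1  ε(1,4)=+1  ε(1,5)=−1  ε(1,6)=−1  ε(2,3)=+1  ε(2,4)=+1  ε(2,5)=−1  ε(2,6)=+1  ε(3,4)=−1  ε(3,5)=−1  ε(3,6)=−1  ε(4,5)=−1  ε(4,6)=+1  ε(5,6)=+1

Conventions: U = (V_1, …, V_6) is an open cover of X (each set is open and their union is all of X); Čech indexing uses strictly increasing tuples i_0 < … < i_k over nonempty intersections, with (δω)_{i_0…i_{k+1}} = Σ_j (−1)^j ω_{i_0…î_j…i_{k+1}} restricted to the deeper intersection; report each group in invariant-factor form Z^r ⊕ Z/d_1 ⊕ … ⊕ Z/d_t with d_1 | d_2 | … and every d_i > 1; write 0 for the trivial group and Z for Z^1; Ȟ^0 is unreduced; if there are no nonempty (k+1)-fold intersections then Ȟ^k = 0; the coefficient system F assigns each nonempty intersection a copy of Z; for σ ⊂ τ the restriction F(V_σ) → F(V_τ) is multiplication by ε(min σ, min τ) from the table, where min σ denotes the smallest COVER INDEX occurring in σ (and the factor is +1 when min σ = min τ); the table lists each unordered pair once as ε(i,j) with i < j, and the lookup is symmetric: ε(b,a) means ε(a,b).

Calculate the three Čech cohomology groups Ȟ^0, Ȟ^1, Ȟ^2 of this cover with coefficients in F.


Ȟ^0(U;F) ≅ 0, Ȟ^1(U;F) ≅ Z/2, Ȟ^2(U;F) ≅ Z

cover nerve:
  V12={q7,q9,q28,q34} V13={q10,q17,q34} V14={q10,q18,q22} V15={q3,q18,q33} V16={q9,q15,q33} V23={q23,q31,q34} V24={q2,q4,q30} V25={q2,q25,q31} V26={q5,q9,q30} V34={q10,q13,q35} V35={q8,q20,q31} V36={q8,q19,q35} V45={q2,q18,q29} V46={q16,q30,q35} V56={q8,q11,q33}
  V123={q34} V126={q9} V134={q10} V145={q18} V156={q33} V235={q31} V245={q2} V246={q30} V346={q35} V356={q8}
C dims 6,15,10; δ0: rk 6, SNF 1^5·2; δ1: rk 9, SNF 1^9
Ȟ^0: (6−6)−0=0 ⇒ 0
Ȟ^1: (15−9)−6=0 plus torsion [2] ⇒ Z/2
Ȟ^2: (10−0)−9=1 ⇒ Z


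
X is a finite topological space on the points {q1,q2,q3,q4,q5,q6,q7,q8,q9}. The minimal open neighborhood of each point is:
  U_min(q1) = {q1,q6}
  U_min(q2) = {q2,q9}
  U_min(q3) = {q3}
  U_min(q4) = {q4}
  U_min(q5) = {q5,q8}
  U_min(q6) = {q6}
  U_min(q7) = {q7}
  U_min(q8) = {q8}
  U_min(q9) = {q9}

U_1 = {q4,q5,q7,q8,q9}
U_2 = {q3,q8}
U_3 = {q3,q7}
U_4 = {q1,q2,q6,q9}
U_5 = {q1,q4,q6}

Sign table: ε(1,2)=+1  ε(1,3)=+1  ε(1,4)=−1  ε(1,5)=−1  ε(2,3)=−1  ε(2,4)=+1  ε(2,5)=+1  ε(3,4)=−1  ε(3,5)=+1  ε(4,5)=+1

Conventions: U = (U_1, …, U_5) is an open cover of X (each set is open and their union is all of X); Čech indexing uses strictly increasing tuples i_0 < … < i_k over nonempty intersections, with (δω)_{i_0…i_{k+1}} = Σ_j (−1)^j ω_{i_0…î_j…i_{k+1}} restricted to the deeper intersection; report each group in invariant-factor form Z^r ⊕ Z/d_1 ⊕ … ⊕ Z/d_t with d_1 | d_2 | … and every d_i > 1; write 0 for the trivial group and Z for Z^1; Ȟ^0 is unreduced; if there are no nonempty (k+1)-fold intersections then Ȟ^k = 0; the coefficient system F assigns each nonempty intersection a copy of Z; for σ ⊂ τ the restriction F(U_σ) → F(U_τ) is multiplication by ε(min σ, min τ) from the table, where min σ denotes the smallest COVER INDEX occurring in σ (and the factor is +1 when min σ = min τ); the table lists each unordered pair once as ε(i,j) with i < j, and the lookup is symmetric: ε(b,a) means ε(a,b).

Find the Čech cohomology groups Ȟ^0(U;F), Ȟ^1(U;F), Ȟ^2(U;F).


Ȟ^0(U;F) ≅ 0; Ȟ^1(U;F) ≅ Z ⊕ Z/2; Ȟ^2(U;F) ≅ 0

nonempty intersections:
  U12={q8} U13={q7} U14={q9} U15={q4} U23={q3} U45={q1,q6}
C dims 5,6; δ0: rk 5, SNF 1^4·2
Ȟ^0: (5−5)−0=0 ⇒ 0
Ȟ^1: (6−0)−5=1 plus torsion [2] ⇒ Z ⊕ Z/2
Ȟ^2: (0−0)−0=0 ⇒ 0


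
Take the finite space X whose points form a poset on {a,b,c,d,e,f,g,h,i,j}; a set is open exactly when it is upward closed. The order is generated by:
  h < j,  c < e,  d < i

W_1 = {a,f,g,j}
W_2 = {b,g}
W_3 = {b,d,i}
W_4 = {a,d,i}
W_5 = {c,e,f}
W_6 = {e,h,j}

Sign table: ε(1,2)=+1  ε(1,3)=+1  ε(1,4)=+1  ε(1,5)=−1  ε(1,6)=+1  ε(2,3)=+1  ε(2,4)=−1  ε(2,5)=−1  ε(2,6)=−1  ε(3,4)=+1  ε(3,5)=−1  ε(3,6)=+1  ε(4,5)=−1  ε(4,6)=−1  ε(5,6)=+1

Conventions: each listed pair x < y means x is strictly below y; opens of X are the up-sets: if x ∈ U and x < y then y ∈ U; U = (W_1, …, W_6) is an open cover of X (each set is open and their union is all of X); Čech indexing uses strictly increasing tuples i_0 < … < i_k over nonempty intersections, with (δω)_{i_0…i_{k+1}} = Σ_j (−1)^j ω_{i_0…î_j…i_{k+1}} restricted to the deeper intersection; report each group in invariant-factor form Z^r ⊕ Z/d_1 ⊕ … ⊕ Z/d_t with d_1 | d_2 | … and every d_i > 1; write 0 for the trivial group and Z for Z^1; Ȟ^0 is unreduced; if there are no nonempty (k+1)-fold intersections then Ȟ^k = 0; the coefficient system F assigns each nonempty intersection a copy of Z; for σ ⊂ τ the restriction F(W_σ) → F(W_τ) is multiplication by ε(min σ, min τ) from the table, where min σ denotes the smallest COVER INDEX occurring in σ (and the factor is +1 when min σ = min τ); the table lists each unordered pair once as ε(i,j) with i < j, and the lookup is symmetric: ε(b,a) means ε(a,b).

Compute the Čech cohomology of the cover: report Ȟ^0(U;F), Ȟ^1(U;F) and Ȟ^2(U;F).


Ȟ^0(U;F) ≅ 0, Ȟ^1(U;F) ≅ Z ⊕ Z/2, Ȟ^2(U;F) ≅ 0

nonempty overlaps:
  W12={g} W14={a} W15={f} W16={j} W23={b} W34={d,i} W56={e}
C dims 6,7; δ0: rk 6, SNF 1^5·2
degree 0: 6−6−0 = 0 → Ȟ^0 ≅ 0
degree 1: 7−0−6 = 1 plus torsion [2] → Ȟ^1 ≅ Z ⊕ Z/2
degree 2: 0−0−0 = 0 → Ȟ^2 ≅ 0


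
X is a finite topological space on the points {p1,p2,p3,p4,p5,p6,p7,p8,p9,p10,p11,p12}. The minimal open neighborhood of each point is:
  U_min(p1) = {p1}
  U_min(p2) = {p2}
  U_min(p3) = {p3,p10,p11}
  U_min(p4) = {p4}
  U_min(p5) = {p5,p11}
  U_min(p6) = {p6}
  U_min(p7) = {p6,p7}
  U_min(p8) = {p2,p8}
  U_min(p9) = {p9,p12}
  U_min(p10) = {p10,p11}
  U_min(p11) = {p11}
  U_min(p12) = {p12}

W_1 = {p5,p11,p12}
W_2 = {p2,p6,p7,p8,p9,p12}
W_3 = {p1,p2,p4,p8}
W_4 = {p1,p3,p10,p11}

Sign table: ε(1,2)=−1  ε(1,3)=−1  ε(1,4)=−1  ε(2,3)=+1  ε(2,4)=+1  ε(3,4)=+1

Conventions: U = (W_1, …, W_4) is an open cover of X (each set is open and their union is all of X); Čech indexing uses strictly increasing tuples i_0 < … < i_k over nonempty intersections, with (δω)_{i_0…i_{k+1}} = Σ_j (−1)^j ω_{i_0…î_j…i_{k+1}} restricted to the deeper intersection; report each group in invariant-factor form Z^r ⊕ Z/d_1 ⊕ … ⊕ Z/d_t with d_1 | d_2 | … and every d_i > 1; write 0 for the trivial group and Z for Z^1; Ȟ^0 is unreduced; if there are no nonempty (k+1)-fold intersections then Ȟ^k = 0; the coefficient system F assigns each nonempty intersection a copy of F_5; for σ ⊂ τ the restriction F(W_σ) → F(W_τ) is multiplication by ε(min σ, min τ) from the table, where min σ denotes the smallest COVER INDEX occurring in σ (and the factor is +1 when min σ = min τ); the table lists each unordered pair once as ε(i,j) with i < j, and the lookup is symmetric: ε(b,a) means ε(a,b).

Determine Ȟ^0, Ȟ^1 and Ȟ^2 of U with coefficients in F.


Ȟ^0 = Z/5, Ȟ^1 = Z/5, Ȟ^2 = 0

nonempty intersections:
  W12={p12} W14={p11} W23={p2,p8} W34={p1}
C dims 4,4; δ0: rk_F5 3
Ȟ^0: (4−3)−0=1 ⇒ Z/5
Ȟ^1: (4−0)−3=1 ⇒ Z/5
Ȟ^2: (0−0)−0=0 ⇒ 0


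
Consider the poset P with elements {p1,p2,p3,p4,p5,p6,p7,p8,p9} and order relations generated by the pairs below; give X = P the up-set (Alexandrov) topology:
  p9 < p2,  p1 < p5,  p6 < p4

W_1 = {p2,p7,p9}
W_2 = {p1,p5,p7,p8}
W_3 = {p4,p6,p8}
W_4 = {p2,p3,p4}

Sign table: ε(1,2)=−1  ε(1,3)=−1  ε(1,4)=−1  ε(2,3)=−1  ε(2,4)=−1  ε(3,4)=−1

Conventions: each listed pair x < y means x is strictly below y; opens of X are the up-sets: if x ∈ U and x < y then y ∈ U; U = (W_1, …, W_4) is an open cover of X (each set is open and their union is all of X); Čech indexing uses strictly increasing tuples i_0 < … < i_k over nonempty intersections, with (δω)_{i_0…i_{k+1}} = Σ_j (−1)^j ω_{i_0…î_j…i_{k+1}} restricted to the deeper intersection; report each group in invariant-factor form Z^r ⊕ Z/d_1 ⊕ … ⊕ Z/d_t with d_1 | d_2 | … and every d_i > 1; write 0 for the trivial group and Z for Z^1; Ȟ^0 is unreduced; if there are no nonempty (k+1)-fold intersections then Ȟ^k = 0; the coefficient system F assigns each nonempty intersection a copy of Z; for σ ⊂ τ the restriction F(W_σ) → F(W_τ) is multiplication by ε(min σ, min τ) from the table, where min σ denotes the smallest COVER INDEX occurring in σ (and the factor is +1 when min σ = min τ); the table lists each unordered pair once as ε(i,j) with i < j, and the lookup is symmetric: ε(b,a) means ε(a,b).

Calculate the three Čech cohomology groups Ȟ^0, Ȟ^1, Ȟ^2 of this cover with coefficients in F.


nerve simplices:
  W12={p7} W14={p2} W23={p8} W34={p4}
C dims 4,4; δ0: rk 3, SNF 1^3
degree 0: 4−3−0 = 1 → Ȟ^0 ≅ Z
degree 1: 4−0−3 = 1 → Ȟ^1 ≅ Z
degree 2: 0−0−0 = 0 → Ȟ^2 ≅ 0

Ȟ^0 ≅ Z; Ȟ^1 ≅ Z; Ȟ^2 ≅ 0


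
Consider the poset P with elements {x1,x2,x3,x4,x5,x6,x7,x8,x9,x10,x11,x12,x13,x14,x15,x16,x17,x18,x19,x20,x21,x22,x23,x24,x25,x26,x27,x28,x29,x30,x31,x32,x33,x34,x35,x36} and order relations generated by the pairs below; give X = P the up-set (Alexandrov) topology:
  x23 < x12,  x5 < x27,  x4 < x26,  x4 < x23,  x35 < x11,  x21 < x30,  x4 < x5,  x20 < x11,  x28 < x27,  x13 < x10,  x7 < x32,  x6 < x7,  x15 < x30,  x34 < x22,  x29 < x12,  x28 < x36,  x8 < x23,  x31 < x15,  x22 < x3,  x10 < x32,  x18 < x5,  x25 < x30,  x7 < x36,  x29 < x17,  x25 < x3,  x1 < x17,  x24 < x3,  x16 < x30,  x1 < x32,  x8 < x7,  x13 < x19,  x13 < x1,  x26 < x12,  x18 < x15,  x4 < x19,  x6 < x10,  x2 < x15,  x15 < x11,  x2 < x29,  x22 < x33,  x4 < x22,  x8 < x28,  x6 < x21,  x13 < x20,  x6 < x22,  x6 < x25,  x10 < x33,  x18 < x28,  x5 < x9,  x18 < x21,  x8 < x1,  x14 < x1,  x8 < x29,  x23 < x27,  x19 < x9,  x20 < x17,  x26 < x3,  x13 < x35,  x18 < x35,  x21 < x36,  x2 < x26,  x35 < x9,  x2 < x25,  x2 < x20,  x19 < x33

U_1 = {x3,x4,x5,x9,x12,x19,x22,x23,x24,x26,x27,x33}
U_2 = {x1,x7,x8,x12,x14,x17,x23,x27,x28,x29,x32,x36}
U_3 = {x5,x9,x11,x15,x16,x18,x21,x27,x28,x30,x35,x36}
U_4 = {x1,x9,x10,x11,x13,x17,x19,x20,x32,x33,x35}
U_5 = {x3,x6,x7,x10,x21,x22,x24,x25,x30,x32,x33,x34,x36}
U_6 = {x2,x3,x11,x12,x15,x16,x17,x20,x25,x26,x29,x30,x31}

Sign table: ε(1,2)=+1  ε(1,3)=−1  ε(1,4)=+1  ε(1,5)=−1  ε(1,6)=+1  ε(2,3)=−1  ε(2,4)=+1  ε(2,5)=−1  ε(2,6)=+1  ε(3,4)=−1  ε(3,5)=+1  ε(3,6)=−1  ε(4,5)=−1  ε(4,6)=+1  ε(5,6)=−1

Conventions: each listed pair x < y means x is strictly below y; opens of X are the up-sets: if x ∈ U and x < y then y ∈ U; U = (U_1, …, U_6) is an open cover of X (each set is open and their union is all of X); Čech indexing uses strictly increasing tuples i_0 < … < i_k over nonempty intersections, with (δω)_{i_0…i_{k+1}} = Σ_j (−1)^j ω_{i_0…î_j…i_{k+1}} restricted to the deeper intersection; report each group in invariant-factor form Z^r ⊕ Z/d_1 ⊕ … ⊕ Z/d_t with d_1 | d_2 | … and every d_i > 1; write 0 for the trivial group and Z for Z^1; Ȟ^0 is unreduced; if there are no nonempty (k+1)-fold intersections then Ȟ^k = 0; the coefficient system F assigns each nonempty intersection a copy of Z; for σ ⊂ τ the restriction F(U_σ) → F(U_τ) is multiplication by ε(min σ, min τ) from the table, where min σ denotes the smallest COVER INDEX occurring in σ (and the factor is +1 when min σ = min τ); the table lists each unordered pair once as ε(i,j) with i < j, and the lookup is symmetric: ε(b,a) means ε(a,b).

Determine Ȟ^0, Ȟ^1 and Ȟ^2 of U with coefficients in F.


nerve simplices:
  U12={x12,x23,x27} U13={x5,x9,x27} U14={x9,x19,x33} U15={x3,x22,x24,x33} U16={x3,x12,x26} U23={x27,x28,x36} U24={x1,x17,x32} U25={x7,x32,x36} U26={x12,x17,x29} U34={x9,x11,x35} U35={x21,x30,x36} U36={x11,x15,x16,x30} U45={x10,x32,x33} U46={x11,x17,x20} U56={x3,x25,x30}
  U123={x27} U126={x12} U134={x9} U145={x33} U156={x3} U235={x36} U245={x32} U246={x17} U346={x11} U356={x30}
C dims 6,15,10; δ0: rk 5, SNF 1^5; δ1: rk 10, SNF 1^9·2
degree 0: 6−5−0 = 1 → Ȟ^0 ≅ Z
degree 1: 15−10−5 = 0 → Ȟ^1 ≅ 0
degree 2: 10−0−10 = 0 plus torsion [2] → Ȟ^2 ≅ Z/2

Ȟ^0(U;F) ≅ Z; Ȟ^1(U;F) ≅ 0; Ȟ^2(U;F) ≅ Z/2


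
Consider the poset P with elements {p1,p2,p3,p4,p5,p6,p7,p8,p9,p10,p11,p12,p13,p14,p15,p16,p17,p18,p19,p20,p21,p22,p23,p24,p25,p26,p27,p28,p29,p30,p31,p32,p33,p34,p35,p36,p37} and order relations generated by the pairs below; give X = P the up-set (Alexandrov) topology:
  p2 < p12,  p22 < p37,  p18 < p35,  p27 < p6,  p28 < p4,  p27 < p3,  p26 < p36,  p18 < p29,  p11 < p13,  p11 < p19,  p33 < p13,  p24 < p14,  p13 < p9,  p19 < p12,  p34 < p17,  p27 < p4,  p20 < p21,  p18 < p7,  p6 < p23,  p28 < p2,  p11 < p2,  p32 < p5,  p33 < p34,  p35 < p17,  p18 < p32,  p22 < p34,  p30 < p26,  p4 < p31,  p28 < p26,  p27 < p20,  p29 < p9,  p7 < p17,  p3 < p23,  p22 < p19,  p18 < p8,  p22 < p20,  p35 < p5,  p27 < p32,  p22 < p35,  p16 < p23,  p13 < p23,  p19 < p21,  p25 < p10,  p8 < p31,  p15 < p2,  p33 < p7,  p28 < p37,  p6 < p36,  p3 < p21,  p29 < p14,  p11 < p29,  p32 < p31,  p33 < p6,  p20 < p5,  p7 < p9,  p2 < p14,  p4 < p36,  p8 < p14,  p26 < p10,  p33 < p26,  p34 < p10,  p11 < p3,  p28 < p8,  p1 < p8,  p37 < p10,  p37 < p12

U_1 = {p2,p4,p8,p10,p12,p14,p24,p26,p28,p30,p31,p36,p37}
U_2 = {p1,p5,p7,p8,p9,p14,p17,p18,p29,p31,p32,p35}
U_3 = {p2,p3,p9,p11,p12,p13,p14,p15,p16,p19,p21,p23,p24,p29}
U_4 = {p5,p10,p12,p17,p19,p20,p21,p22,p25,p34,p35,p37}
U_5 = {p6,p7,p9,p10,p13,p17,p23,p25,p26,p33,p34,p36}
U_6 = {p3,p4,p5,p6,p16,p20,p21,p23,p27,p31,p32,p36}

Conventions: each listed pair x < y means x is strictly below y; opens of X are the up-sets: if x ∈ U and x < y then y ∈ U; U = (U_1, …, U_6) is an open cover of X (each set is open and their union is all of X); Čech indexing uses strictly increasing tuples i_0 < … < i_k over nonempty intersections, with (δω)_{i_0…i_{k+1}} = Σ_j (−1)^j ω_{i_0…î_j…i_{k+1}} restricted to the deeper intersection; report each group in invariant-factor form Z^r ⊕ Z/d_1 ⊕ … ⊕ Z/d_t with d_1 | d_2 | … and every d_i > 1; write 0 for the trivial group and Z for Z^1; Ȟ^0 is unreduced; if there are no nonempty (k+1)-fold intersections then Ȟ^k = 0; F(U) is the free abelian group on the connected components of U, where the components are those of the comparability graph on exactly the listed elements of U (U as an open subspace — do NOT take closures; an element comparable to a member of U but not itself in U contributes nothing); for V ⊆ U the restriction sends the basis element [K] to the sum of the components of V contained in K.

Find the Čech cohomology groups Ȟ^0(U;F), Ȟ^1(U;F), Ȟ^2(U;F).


cover nerve:
  U12={p8,p14,p31} U13={p2,p12,p14,p24} U14={p10,p12,p37} U15={p10,p26,p36} U16={p4,p31,p36} U23={p9,p14,p29} U24={p5,p17,p35} U25={p7,p9,p17} U26={p5,p31,p32} U34={p12,p19,p21} U35={p9,p13,p23} U36={p3,p16,p21,p23} U45={p10,p17,p25,p34} U46={p5,p20,p21} U56={p6,p23,p36}
  U123={p14} U126={p31} U134={p12} U145={p10} U156={p36} U235={p9} U245={p17} U246={p5} U346={p21} U356={p23}
components per intersection:
  U1: {p2,p4,p8,p10,p12,p14,p24,p26,p28,p30,p31,p36,p37}
  U2: {p1,p5,p7,p8,p9,p14,p17,p18,p29,p31,p32,p35}
  U3: {p2,p3,p9,p11,p12,p13,p14,p15,p16,p19,p21,p23,p24,p29}
  U4: {p5,p10,p12,p17,p19,p20,p21,p22,p25,p34,p35,p37}
  U5: {p6,p7,p9,p10,p13,p17,p23,p25,p26,p33,p34,p36}
  U6: {p3,p4,p5,p6,p16,p20,p21,p23,p27,p31,p32,p36}
  U12: {p8,p14,p31}
  U13: {p2,p12,p14,p24}
  U14: {p10,p12,p37}
  U15: {p10,p26,p36}
  U16: {p4,p31,p36}
  U23: {p9,p14,p29}
  U24: {p5,p17,p35}
  U25: {p7,p9,p17}
  U26: {p5,p31,p32}
  U34: {p12,p19,p21}
  U35: {p9,p13,p23}
  U36: {p3,p16,p21,p23}
  U45: {p10,p17,p25,p34}
  U46: {p5,p20,p21}
  U56: {p6,p23,p36}
  U123: {p14}
  U126: {p31}
  U134: {p12}
  U145: {p10}
  U156: {p36}
  U235: {p9}
  U245: {p17}
  U246: {p5}
  U346: {p21}
  U356: {p23}
C dims 6,15,10; δ0: rk 5, SNF 1^5; δ1: rk 10, SNF 1^9·2
Ȟ^0: (6−5)−0=1 ⇒ Z
Ȟ^1: (15−10)−5=0 ⇒ 0
Ȟ^2: (10−0)−10=0 plus torsion [2] ⇒ Z/2

Ȟ^0 ≅ Z; Ȟ^1 ≅ 0; Ȟ^2 ≅ Z/2


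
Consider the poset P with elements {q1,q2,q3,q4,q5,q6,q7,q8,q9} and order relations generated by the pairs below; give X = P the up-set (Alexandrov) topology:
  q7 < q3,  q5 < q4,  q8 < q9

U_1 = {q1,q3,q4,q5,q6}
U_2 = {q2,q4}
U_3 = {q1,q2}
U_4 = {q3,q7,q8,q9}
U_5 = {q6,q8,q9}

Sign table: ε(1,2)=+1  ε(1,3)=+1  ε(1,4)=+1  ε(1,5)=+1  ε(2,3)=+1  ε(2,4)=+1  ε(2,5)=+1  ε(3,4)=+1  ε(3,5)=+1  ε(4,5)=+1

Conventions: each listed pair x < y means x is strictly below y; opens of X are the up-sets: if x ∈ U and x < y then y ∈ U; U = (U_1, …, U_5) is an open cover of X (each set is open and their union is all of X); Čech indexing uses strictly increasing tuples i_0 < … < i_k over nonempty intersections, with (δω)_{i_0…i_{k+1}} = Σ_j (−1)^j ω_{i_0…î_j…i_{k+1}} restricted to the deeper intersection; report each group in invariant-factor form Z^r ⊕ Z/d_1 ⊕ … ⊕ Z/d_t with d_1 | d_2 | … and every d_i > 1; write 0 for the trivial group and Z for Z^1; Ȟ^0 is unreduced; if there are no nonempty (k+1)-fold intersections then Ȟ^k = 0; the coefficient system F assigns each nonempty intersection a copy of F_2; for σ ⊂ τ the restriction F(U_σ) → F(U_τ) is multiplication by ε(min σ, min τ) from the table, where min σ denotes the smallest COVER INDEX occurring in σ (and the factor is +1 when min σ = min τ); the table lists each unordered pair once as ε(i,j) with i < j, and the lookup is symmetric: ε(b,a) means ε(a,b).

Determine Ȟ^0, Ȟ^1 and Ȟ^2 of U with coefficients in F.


Ȟ^0 ≅ Z/2; Ȟ^1 ≅ Z/2 ⊕ Z/2; Ȟ^2 ≅ 0

nerve simplices:
  U12={q4} U13={q1} U14={q3} U15={q6} U23={q2} U45={q8,q9}
C dims 5,6; δ0: rk_F2 4
degree 0: 5−4−0 = 1 → Ȟ^0 ≅ Z/2
degree 1: 6−0−4 = 2 → Ȟ^1 ≅ Z/2 ⊕ Z/2
degree 2: 0−0−0 = 0 → Ȟ^2 ≅ 0


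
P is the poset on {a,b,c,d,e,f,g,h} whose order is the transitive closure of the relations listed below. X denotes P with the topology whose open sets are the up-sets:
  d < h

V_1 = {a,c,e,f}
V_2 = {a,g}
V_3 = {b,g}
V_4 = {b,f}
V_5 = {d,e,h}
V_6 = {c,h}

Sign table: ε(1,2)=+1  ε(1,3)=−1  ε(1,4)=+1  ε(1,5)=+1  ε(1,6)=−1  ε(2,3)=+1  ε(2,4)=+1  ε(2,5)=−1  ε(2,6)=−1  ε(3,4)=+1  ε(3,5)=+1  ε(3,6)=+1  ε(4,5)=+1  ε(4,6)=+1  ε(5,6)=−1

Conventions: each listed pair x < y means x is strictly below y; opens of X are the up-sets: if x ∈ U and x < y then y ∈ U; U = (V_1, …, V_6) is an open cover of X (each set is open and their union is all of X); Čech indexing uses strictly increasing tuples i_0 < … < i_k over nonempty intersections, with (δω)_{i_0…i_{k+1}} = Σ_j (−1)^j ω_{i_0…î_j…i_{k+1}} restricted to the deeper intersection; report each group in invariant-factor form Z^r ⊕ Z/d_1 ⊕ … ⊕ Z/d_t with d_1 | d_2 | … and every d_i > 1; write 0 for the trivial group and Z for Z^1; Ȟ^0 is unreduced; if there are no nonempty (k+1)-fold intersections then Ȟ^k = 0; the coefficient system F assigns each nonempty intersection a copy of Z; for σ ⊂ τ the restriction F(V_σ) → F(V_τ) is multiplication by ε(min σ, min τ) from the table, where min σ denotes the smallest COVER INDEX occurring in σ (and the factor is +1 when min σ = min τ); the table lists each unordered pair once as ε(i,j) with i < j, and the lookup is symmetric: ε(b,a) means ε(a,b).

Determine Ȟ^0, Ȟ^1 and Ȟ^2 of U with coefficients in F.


nonempty overlaps:
  V12={a} V14={f} V15={e} V16={c} V23={g} V34={b} V56={h}
C dims 6,7; δ0: rk 5, SNF 1^5
degree 0: 6−5−0 = 1 → Ȟ^0 ≅ Z
degree 1: 7−0−5 = 2 → Ȟ^1 ≅ Z^2
degree 2: 0−0−0 = 0 → Ȟ^2 ≅ 0

Ȟ^0(U;F) ≅ Z, Ȟ^1(U;F) ≅ Z^2, Ȟ^2(U;F) ≅ 0


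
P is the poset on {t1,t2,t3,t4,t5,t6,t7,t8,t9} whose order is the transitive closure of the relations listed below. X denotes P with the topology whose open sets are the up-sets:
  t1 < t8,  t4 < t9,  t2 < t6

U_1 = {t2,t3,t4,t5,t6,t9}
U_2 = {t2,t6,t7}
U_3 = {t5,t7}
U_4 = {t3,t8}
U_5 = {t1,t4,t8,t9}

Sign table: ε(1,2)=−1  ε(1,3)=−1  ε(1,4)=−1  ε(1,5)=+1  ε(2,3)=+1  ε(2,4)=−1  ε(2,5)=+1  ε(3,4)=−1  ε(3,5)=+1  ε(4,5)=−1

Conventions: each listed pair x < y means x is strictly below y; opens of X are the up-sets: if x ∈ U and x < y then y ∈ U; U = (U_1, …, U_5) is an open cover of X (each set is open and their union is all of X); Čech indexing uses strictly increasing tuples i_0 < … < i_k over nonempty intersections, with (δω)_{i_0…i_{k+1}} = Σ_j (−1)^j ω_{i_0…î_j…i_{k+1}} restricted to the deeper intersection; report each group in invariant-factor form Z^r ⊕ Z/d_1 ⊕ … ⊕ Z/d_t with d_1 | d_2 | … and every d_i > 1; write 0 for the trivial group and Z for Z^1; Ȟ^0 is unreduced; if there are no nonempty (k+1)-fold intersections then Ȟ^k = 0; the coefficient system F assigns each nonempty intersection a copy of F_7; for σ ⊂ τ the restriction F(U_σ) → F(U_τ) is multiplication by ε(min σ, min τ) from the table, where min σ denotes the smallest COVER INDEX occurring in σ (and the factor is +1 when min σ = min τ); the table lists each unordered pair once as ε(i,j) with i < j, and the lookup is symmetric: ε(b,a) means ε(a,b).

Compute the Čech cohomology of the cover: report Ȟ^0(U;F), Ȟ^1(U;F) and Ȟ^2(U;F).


Ȟ^0 = Z/7,  Ȟ^1 = Z/7 ⊕ Z/7,  Ȟ^2 = 0

nonempty overlaps:
  U12={t2,t6} U13={t5} U14={t3} U15={t4,t9} U23={t7} U45={t8}
C dims 5,6; δ0: rk_F7 4
degree 0: 5−4−0 = 1 → Ȟ^0 ≅ Z/7
degree 1: 6−0−4 = 2 → Ȟ^1 ≅ Z/7 ⊕ Z/7
degree 2: 0−0−0 = 0 → Ȟ^2 ≅ 0


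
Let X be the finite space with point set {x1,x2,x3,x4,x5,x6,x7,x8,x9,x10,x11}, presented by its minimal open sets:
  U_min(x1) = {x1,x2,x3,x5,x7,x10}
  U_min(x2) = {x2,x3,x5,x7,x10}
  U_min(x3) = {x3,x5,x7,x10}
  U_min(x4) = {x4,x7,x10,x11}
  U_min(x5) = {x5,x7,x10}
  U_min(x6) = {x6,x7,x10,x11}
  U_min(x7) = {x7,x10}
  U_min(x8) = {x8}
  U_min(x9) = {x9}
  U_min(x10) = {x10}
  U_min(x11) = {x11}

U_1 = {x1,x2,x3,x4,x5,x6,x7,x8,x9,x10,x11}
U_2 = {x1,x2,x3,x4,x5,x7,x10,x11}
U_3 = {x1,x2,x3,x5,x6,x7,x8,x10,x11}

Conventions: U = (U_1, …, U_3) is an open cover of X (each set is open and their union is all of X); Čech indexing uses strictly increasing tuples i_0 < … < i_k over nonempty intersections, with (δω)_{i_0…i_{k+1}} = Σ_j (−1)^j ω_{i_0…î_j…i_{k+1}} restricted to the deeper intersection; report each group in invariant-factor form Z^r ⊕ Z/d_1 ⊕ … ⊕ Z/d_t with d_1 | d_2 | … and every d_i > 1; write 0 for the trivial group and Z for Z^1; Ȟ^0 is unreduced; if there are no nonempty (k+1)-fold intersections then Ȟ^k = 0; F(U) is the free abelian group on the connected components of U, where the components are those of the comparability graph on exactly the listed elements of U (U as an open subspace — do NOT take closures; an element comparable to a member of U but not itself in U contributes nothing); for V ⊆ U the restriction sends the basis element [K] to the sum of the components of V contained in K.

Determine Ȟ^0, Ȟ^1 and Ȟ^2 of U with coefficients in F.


Ȟ^0(U;F) ≅ Z^3, Ȟ^1(U;F) ≅ 0 and Ȟ^2(U;F) ≅ 0

nonempty intersections:
  U12={x1,x2,x3,x4,x5,x7,x10,x11} U13={x1,x2,x3,x5,x6,x7,x8,x10,x11} U23={x1,x2,x3,x5,x7,x10,x11}
  U123={x1,x2,x3,x5,x7,x10,x11}
components per intersection:
  U1: {x1,x2,x3,x4,x5,x6,x7,x10,x11} {x8} {x9}
  U2: {x1,x2,x3,x4,x5,x7,x10,x11}
  U3: {x1,x2,x3,x5,x6,x7,x10,x11} {x8}
  U12: {x1,x2,x3,x4,x5,x7,x10,x11}
  U13: {x1,x2,x3,x5,x6,x7,x10,x11} {x8}
  U23: {x1,x2,x3,x5,x7,x10} {x11}
  U123: {x1,x2,x3,x5,x7,x10} {x11}
C dims 6,5,2; δ0: rk 3, SNF 1^3; δ1: rk 2, SNF 1^2
Ȟ^0: (6−3)−0=3 ⇒ Z^3
Ȟ^1: (5−2)−3=0 ⇒ 0
Ȟ^2: (2−0)−2=0 ⇒ 0


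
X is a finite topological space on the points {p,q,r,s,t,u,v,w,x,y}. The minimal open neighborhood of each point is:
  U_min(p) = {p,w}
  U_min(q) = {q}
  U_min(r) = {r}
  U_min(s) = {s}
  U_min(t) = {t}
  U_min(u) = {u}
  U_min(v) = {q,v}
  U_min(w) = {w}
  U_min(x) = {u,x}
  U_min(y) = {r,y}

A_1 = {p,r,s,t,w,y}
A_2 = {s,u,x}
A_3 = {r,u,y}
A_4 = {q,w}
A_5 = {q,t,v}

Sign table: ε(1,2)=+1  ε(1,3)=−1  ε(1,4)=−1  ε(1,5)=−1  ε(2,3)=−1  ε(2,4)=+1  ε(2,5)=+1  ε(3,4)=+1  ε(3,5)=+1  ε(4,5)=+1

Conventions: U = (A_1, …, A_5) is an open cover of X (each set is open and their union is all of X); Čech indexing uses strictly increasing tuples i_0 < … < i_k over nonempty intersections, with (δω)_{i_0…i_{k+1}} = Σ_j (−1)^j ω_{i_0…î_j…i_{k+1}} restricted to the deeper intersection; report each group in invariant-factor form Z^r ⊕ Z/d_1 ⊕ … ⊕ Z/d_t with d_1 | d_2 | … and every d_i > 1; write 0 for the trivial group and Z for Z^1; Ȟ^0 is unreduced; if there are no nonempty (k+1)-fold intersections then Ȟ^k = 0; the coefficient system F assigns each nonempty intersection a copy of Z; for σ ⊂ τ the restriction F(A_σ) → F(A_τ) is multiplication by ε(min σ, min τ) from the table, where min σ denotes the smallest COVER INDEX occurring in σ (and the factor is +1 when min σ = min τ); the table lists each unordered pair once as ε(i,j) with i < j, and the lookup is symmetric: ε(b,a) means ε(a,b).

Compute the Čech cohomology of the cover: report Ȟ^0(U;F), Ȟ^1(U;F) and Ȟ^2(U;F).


nonempty intersections:
  A12={s} A13={r,y} A14={w} A15={t} A23={u} A45={q}
C dims 5,6; δ0: rk 4, SNF 1^4
Ȟ^0: (5−4)−0=1 ⇒ Z
Ȟ^1: (6−0)−4=2 ⇒ Z^2
Ȟ^2: (0−0)−0=0 ⇒ 0

Ȟ^0(U;F) ≅ Z; Ȟ^1(U;F) ≅ Z^2; Ȟ^2(U;F) ≅ 0


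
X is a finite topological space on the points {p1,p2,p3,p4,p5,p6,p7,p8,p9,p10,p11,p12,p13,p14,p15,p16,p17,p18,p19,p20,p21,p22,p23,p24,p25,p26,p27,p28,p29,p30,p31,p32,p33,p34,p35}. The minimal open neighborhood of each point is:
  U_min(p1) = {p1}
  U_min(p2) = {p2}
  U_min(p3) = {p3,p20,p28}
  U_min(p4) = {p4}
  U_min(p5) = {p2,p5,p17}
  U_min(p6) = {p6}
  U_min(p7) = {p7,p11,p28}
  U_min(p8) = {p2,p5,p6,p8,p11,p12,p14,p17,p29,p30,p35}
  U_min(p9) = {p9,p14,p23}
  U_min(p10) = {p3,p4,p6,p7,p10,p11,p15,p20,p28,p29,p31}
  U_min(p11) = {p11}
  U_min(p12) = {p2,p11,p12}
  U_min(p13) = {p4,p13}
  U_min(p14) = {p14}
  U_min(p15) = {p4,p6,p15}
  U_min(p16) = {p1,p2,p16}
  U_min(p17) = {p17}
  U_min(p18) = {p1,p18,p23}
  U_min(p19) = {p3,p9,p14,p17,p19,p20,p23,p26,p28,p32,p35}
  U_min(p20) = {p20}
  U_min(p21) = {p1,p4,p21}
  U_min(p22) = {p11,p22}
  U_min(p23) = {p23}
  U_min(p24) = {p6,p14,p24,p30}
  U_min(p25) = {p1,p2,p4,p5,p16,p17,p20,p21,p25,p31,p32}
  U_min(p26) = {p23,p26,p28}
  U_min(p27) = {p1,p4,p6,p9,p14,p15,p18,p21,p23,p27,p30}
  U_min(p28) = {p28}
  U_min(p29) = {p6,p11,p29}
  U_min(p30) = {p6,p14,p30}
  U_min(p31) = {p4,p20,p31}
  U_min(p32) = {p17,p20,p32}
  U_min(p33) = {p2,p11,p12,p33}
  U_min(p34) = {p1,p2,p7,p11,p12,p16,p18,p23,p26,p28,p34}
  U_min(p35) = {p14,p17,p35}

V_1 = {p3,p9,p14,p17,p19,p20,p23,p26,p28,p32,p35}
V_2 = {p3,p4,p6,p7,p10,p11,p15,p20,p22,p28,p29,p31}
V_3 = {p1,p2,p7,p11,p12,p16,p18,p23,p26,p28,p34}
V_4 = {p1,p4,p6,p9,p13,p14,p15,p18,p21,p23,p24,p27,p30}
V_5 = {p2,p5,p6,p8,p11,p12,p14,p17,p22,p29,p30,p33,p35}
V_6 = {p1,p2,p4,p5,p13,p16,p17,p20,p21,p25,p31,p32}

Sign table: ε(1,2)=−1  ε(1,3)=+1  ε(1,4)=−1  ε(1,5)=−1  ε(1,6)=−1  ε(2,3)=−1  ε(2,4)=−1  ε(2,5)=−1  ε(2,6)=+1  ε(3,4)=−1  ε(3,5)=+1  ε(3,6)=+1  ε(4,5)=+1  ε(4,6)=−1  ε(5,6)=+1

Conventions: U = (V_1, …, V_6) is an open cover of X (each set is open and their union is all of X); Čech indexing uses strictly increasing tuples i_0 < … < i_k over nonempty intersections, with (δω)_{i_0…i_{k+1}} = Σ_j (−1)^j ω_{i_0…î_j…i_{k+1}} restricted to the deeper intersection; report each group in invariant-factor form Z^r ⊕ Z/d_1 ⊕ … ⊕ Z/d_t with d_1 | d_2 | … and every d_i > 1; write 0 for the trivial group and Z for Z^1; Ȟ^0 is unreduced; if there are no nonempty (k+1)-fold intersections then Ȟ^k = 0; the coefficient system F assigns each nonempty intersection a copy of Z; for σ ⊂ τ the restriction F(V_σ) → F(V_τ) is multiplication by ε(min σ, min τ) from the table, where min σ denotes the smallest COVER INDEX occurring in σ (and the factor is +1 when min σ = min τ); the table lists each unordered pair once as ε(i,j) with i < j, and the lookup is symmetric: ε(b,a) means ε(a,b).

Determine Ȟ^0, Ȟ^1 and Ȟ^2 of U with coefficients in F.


nerve of the cover:
  V12={p3,p20,p28} V13={p23,p26,p28} V14={p9,p14,p23} V15={p14,p17,p35} V16={p17,p20,p32} V23={p7,p11,p28} V24={p4,p6,p15} V25={p6,p11,p22,p29} V26={p4,p20,p31} V34={p1,p18,p23} V35={p2,p11,p12} V36={p1,p2,p16} V45={p6,p14,p30} V46={p1,p4,p13,p21} V56={p2,p5,p17}
  V123={p28} V126={p20} V134={p23} V145={p14} V156={p17} V235={p11} V245={p6} V246={p4} V346={p1} V356={p2}
C dims 6,15,10; δ0: rk 6, SNF 1^5·2; δ1: rk 9, SNF 1^9
Ȟ^0 = (6 − 6) − 0 = 0, so Ȟ^0 ≅ 0
Ȟ^1 = (15 − 9) − 6 = 0 plus torsion [2], so Ȟ^1 ≅ Z/2
Ȟ^2 = (10 − 0) − 9 = 1, so Ȟ^2 ≅ Z

Ȟ^0(U;F) ≅ 0,  Ȟ^1(U;F) ≅ Z/2,  Ȟ^2(U;F) ≅ Z


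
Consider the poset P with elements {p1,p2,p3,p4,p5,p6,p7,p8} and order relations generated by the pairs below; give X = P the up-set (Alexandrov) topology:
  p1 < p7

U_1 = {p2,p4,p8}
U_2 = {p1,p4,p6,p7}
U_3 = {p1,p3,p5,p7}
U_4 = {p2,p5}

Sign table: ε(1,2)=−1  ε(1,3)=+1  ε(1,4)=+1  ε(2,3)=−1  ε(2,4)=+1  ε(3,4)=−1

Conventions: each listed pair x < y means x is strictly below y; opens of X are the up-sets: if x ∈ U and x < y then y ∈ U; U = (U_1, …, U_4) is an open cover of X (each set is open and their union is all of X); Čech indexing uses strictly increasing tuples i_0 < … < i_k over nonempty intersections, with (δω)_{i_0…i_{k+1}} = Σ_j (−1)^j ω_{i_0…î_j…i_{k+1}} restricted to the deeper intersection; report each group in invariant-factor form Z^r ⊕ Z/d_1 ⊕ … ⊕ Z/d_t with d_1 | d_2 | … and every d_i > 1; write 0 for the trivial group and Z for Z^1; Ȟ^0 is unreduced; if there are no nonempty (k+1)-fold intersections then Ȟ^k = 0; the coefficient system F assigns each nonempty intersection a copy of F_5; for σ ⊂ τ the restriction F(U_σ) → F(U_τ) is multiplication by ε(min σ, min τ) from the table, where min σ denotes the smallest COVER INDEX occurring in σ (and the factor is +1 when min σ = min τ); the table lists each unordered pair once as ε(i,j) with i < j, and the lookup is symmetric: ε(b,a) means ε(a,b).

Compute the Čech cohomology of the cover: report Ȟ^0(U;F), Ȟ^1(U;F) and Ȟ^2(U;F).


nerve of the cover:
  U12={p4} U14={p2} U23={p1,p7} U34={p5}
C dims 4,4; δ0: rk_F5 4
Ȟ^0 = (4 − 4) − 0 = 0, so Ȟ^0 ≅ 0
Ȟ^1 = (4 − 0) − 4 = 0, so Ȟ^1 ≅ 0
Ȟ^2 = (0 − 0) − 0 = 0, so Ȟ^2 ≅ 0

Ȟ^0 ≅ 0,  Ȟ^1 ≅ 0,  Ȟ^2 ≅ 0


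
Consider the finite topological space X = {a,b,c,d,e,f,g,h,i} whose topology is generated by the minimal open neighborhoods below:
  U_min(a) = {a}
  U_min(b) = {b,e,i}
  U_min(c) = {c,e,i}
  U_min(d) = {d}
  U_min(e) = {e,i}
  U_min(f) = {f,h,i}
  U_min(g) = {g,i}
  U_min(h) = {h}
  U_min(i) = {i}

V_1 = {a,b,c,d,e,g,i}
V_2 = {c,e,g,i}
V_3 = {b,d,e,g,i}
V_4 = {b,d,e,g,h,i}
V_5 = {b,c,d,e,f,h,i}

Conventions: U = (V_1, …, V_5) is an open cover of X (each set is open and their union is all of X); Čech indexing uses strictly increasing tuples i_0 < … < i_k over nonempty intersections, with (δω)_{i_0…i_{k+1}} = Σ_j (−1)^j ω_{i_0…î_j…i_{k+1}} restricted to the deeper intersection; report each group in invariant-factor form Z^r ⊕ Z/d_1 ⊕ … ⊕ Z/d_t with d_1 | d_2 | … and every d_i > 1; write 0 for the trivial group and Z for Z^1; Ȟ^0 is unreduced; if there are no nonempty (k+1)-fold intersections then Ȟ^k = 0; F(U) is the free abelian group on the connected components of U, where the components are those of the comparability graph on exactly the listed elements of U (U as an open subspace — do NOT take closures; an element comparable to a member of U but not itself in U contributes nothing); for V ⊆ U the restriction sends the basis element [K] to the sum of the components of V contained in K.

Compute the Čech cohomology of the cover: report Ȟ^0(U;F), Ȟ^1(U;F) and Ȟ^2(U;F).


Ȟ^0 ≅ Z^3; Ȟ^1 ≅ 0; Ȟ^2 ≅ 0

intersection data:
  V12={c,e,g,i} V13={b,d,e,g,i} V14={b,d,e,g,i} V15={b,c,d,e,i} V23={e,g,i} V24={e,g,i} V25={c,e,i} V34={b,d,e,g,i} V35={b,d,e,i} V45={b,d,e,h,i}
  V123={e,g,i} V124={e,g,i} V125={c,e,i} V134={b,d,e,g,i} V135={b,d,e,i} V145={b,d,e,i} V234={e,g,i} V235={e,i} V245={e,i} V345={b,d,e,i}
  V1234={e,g,i} V1235={e,i} V1245={e,i} V1345={b,d,e,i} V2345={e,i}
  V12345={e,i}
components per intersection:
  V1: {a} {b,c,e,g,i} {d}
  V2: {c,e,g,i}
  V3: {b,e,g,i} {d}
  V4: {b,e,g,i} {d} {h}
  V5: {b,c,e,f,h,i} {d}
  V12: {c,e,g,i}
  V13: {b,e,g,i} {d}
  V14: {b,e,g,i} {d}
  V15: {b,c,e,i} {d}
  V23: {e,g,i}
  V24: {e,g,i}
  V25: {c,e,i}
  V34: {b,e,g,i} {d}
  V35: {b,e,i} {d}
  V45: {b,e,i} {d} {h}
  V123: {e,g,i}
  V124: {e,g,i}
  V125: {c,e,i}
  V134: {b,e,g,i} {d}
  V135: {b,e,i} {d}
  V145: {b,e,i} {d}
  V234: {e,g,i}
  V235: {e,i}
  V245: {e,i}
  V345: {b,e,i} {d}
  V1234: {e,g,i}
  V1235: {e,i}
  V1245: {e,i}
  V1345: {b,e,i} {d}
  V2345: {e,i}
  V12345: {e,i}
C dims 11,17,14,6; δ0: rk 8, SNF 1^8; δ1: rk 9, SNF 1^9; δ2: rk 5, SNF 1^5
Ȟ^0 = (11 − 8) − 0 = 3, so Ȟ^0 ≅ Z^3
Ȟ^1 = (17 − 9) − 8 = 0, so Ȟ^1 ≅ 0
Ȟ^2 = (14 − 5) − 9 = 0, so Ȟ^2 ≅ 0
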